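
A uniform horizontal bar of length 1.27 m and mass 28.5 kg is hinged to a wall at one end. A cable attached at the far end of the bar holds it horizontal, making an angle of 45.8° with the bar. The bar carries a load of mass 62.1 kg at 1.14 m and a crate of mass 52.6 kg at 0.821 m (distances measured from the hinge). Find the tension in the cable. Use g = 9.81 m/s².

Taking torques about the hinge:
Beam weight: 28.5 × 9.81 = 279.6 N down at 0.635 m → arm 0.635 m, τ = 279.6 × 0.635 = 177.5 N·m clockwise.
Load: 62.1 × 9.81 = 609.2 N down at 1.14 m → arm 1.14 m, τ = 609.2 × 1.14 = 694.5 N·m clockwise.
Crate: 52.6 × 9.81 = 516 N down at 0.821 m → arm 0.821 m, τ = 516 × 0.821 = 423.6 N·m clockwise.
Total clockwise load moment = 1296 N·m.
The cable tension T acts at 1.27 m; only its component perpendicular to the bar, T sinθ, produces torque. sin 45.8° = 0.7169.
Balancing moments: T × 1.27 × 0.7169 = 1296, giving T = 1296 / 0.9105 = 1420 N.

T ≈ 1420 N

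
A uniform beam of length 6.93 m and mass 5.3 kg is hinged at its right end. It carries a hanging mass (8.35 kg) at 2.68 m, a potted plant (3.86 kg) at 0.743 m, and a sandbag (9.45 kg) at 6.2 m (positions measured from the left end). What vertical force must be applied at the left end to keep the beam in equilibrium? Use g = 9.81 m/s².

Sum moments about the right end (the unknown pivot reaction has zero arm there).
Beam weight: 5.3 × 9.81 = 51.99 N down at 3.465 m → arm 3.465 m, τ = 51.99 × 3.465 = 180.1 N·m counterclockwise.
Hanging mass: 8.35 × 9.81 = 81.91 N down at 2.68 m → arm 4.25 m, τ = 81.91 × 4.25 = 348.1 N·m counterclockwise.
Potted plant: 3.86 × 9.81 = 37.87 N down at 0.743 m → arm 6.187 m, τ = 37.87 × 6.187 = 234.3 N·m counterclockwise.
Sandbag: 9.45 × 9.81 = 92.7 N down at 6.2 m → arm 0.73 m, τ = 92.7 × 0.73 = 67.67 N·m counterclockwise.
Net moment of the loads = 830.2 N·m counterclockwise.
The upward force F acts at the left end, arm 6.93 m, giving F × 6.93 clockwise.
Setting net torque to zero: F × 6.93 = 830.2 → F = 830.2 / 6.93 = 120 N.

F ≈ 120 N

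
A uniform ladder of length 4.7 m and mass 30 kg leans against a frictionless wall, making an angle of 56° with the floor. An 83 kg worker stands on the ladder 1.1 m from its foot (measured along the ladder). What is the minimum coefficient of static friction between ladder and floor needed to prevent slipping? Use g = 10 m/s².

μ_min ≈ 0.205

Taking torques about the foot of the ladder:
Ladder weight 30×10 = 300 N acts at 2.35 m along the ladder; its horizontal arm is 2.35·cos56° = 1.314 m → τ = 394.2 N·m clockwise.
Worker: 83×10 = 830 N at 1.1 m → arm 0.6151 m → τ = 510.5 N·m clockwise.
Wall normal N acts horizontally at the top; its moment arm is the height L sinθ = 4.7·sin56° = 3.896 m, counterclockwise.
Balancing moments: N × 3.896 = 904.7, giving N = 232.2 N.
ΣFx = 0 ⇒ f = N_wall = 232.2 N. ΣFy = 0 ⇒ N_floor = 1130 N.
μ_min = f / N_floor = 232.2 / 1130 = 0.205.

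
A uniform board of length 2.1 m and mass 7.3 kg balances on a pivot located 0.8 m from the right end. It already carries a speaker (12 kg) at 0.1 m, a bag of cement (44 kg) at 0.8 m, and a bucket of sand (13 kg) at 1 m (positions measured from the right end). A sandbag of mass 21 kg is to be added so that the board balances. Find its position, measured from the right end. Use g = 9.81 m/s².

x ≈ 0.989 m from the right end

Sum moments about the pivot (at 0.8 m from the right end) (the support reaction has zero arm there).
Beam weight: 7.3 × 9.81 = 71.61 N down at 1.05 m → arm 0.25 m, τ = 71.61 × 0.25 = 17.9 N·m counterclockwise.
Speaker: 12 × 9.81 = 117.7 N down at 0.1 m → arm 0.7 m, τ = 117.7 × 0.7 = 82.39 N·m clockwise.
Bag of cement: acts at the pivot, moment arm 0 → no torque.
Bucket of sand: 13 × 9.81 = 127.5 N down at 1 m → arm 0.2 m, τ = 127.5 × 0.2 = 25.5 N·m counterclockwise.
Net moment of existing loads = 38.99 N·m clockwise.
The sandbag weighs 21 × 9.81 = 206 N and must supply an equal counterclockwise moment, so its lever arm about the pivot is 38.99 / 206 = 0.189 m.
That puts it at 0.8 + 0.189 = 0.989 m from the right end.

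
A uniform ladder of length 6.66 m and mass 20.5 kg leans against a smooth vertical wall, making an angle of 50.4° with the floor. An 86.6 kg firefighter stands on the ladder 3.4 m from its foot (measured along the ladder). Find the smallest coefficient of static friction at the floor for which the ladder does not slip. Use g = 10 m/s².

Choose the foot of the ladder as the axis so the floor normal and friction both act there and drop out.
Ladder weight 20.5×10 = 205 N acts at 3.33 m along the ladder; its horizontal arm is 3.33·cos50.4° = 2.123 m → τ = 435.2 N·m clockwise.
Firefighter: 86.6×10 = 866 N at 3.4 m → arm 2.167 m → τ = 1877 N·m clockwise.
Wall normal N acts horizontally at the top; its moment arm is the height L sinθ = 6.66·sin50.4° = 5.132 m, counterclockwise.
Balancing moments: N × 5.132 = 2312, giving N = 450.5 N.
ΣFx = 0 ⇒ f = N_wall = 450.5 N. ΣFy = 0 ⇒ N_floor = 1071 N.
μ_min = f / N_floor = 450.5 / 1071 = 0.421.

μ_min ≈ 0.421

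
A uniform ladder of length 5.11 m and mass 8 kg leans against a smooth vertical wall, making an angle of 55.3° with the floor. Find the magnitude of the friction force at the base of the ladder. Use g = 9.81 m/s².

About the foot of the ladder:
Ladder weight 8×9.81 = 78.48 N acts at 2.555 m along the ladder; its horizontal arm is 2.555·cos55.3° = 1.455 m → τ = 114.2 N·m clockwise.
Wall normal N acts horizontally at the top; its moment arm is the height L sinθ = 5.11·sin55.3° = 4.201 m, counterclockwise.
Στ = 0 ⇒ N × 4.201 = 114.2 ⇒ N = 27.2 N.
ΣFx = 0: friction at the foot balances the wall's push, so f = N_wall = 27.2 N.

f ≈ 27.2 N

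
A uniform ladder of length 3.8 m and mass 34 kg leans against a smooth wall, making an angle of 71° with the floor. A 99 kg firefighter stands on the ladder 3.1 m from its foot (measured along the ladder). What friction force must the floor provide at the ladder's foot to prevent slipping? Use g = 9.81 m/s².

f ≈ 330 N

Take moments about the foot of the ladder.
Ladder weight 34×9.81 = 333.5 N acts at 1.9 m along the ladder; its horizontal arm is 1.9·cos71° = 0.6186 m → τ = 206.3 N·m clockwise.
Firefighter: 99×9.81 = 971.2 N at 3.1 m → arm 1.009 m → τ = 979.9 N·m clockwise.
Wall normal N acts horizontally at the top; its moment arm is the height L sinθ = 3.8·sin71° = 3.593 m, counterclockwise.
For rotational equilibrium, N × 3.593 = 1186, so N = 330 N.
ΣFx = 0: friction at the foot balances the wall's push, so f = N_wall = 330 N.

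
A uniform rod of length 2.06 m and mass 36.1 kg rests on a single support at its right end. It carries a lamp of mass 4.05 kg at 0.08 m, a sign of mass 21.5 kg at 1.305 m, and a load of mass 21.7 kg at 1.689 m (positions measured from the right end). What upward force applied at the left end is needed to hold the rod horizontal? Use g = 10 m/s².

F ≈ 496 N

Take moments about the right end.
Beam weight: 36.1 × 10 = 361 N down at 1.03 m → arm 1.03 m, τ = 361 × 1.03 = 371.8 N·m counterclockwise.
Lamp: 4.05 × 10 = 40.5 N down at 0.08 m → arm 0.08 m, τ = 40.5 × 0.08 = 3.24 N·m counterclockwise.
Sign: 21.5 × 10 = 215 N down at 1.305 m → arm 1.305 m, τ = 215 × 1.305 = 280.6 N·m counterclockwise.
Load: 21.7 × 10 = 217 N down at 1.689 m → arm 1.689 m, τ = 217 × 1.689 = 366.5 N·m counterclockwise.
Net moment of the loads = 1022 N·m counterclockwise.
The upward force F acts at the left end, arm 2.06 m, giving F × 2.06 clockwise.
For rotational equilibrium, F × 2.06 = 1022, so F = 1022 / 2.06 = 496 N.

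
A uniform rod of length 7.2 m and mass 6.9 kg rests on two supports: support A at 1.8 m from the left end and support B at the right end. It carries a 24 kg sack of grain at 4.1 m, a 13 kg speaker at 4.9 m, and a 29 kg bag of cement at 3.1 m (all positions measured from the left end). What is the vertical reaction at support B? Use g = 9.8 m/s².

R_B ≈ 264 N

Choose support A as the axis so its reaction then has zero moment arm.
Beam weight: 6.9 × 9.8 = 67.62 N down at 3.6 m → arm 1.8 m, τ = 67.62 × 1.8 = 121.7 N·m clockwise.
Sack of grain: 24 × 9.8 = 235.2 N down at 4.1 m → arm 2.3 m, τ = 235.2 × 2.3 = 541 N·m clockwise.
Speaker: 13 × 9.8 = 127.4 N down at 4.9 m → arm 3.1 m, τ = 127.4 × 3.1 = 394.9 N·m clockwise.
Bag of cement: 29 × 9.8 = 284.2 N down at 3.1 m → arm 1.3 m, τ = 284.2 × 1.3 = 369.5 N·m clockwise.
Net load moment about support A = 1427 N·m clockwise.
Reaction R at support B is upward at 7.2 m, arm 5.4 m → moment R × 5.4 counterclockwise.
For rotational equilibrium, R × 5.4 = 1427, so R = 264 N.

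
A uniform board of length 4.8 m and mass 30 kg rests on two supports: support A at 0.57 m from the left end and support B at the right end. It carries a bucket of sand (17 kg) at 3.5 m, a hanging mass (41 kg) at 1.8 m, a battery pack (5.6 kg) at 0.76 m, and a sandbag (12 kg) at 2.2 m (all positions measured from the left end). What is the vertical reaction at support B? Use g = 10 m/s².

Take moments about support A.
Beam weight: 30 × 10 = 300 N down at 2.4 m → arm 1.83 m, τ = 300 × 1.83 = 549 N·m clockwise.
Bucket of sand: 17 × 10 = 170 N down at 3.5 m → arm 2.93 m, τ = 170 × 2.93 = 498.1 N·m clockwise.
Hanging mass: 41 × 10 = 410 N down at 1.8 m → arm 1.23 m, τ = 410 × 1.23 = 504.3 N·m clockwise.
Battery pack: 5.6 × 10 = 56 N down at 0.76 m → arm 0.19 m, τ = 56 × 0.19 = 10.64 N·m clockwise.
Sandbag: 12 × 10 = 120 N down at 2.2 m → arm 1.63 m, τ = 120 × 1.63 = 195.6 N·m clockwise.
Net load moment about support A = 1758 N·m clockwise.
Reaction R at support B is upward at 4.8 m, arm 4.23 m → moment R × 4.23 counterclockwise.
Balancing moments: R × 4.23 = 1758, giving R = 416 N.

R_B ≈ 416 N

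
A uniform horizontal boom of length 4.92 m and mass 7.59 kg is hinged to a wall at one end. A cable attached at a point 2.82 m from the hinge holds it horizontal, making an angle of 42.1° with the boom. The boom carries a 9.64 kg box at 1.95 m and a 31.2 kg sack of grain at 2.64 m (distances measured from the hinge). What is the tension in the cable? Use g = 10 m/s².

Take moments about the hinge.
Beam weight: 7.59 × 10 = 75.9 N down at 2.46 m → arm 2.46 m, τ = 75.9 × 2.46 = 186.7 N·m clockwise.
Box: 9.64 × 10 = 96.4 N down at 1.95 m → arm 1.95 m, τ = 96.4 × 1.95 = 188 N·m clockwise.
Sack of grain: 31.2 × 10 = 312 N down at 2.64 m → arm 2.64 m, τ = 312 × 2.64 = 823.7 N·m clockwise.
Total clockwise load moment = 1198 N·m.
The cable tension T acts at 2.82 m; only its component perpendicular to the boom, T sinθ, produces torque. sin 42.1° = 0.6704.
Setting net torque to zero: T × 2.82 × 0.6704 = 1198 → T = 1198 / 1.891 = 634 N.

T ≈ 634 N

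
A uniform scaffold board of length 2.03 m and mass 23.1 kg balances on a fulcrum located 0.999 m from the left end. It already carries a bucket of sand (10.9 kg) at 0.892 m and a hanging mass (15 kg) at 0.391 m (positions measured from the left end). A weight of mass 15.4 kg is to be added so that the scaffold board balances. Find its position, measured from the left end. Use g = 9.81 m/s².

x ≈ 1.64 m from the left end

Take moments about the fulcrum (at 0.999 m from the left end).
Beam weight: 23.1 × 9.81 = 226.6 N down at 1.015 m → arm 0.016 m, τ = 226.6 × 0.016 = 3.626 N·m clockwise.
Bucket of sand: 10.9 × 9.81 = 106.9 N down at 0.892 m → arm 0.107 m, τ = 106.9 × 0.107 = 11.44 N·m counterclockwise.
Hanging mass: 15 × 9.81 = 147.2 N down at 0.391 m → arm 0.608 m, τ = 147.2 × 0.608 = 89.5 N·m counterclockwise.
Net moment of existing loads = 97.31 N·m counterclockwise.
The weight weighs 15.4 × 9.81 = 151.1 N and must supply an equal clockwise moment, so its lever arm about the fulcrum is 97.31 / 151.1 = 0.644 m.
That puts it at 0.999 + 0.644 = 1.64 m from the left end.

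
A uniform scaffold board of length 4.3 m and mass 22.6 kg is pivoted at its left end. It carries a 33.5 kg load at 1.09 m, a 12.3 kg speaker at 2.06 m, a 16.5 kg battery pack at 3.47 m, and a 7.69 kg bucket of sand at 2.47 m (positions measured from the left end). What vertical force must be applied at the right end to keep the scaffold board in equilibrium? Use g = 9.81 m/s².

About the left end:
Beam weight: 22.6 × 9.81 = 221.7 N down at 2.15 m → arm 2.15 m, τ = 221.7 × 2.15 = 476.7 N·m clockwise.
Load: 33.5 × 9.81 = 328.6 N down at 1.09 m → arm 1.09 m, τ = 328.6 × 1.09 = 358.2 N·m clockwise.
Speaker: 12.3 × 9.81 = 120.7 N down at 2.06 m → arm 2.06 m, τ = 120.7 × 2.06 = 248.6 N·m clockwise.
Battery pack: 16.5 × 9.81 = 161.9 N down at 3.47 m → arm 3.47 m, τ = 161.9 × 3.47 = 561.8 N·m clockwise.
Bucket of sand: 7.69 × 9.81 = 75.44 N down at 2.47 m → arm 2.47 m, τ = 75.44 × 2.47 = 186.3 N·m clockwise.
Net moment of the loads = 1832 N·m clockwise.
The upward force F acts at the right end, arm 4.3 m, giving F × 4.3 counterclockwise.
For rotational equilibrium, F × 4.3 = 1832, so F = 1832 / 4.3 = 426 N.

F ≈ 426 N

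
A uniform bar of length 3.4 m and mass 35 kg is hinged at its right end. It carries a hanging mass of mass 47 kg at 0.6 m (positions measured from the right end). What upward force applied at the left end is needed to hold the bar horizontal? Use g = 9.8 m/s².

F ≈ 253 N

Choose the right end as the axis so the unknown pivot reaction has zero arm there.
Beam weight: 35 × 9.8 = 343 N down at 1.7 m → arm 1.7 m, τ = 343 × 1.7 = 583.1 N·m counterclockwise.
Hanging mass: 47 × 9.8 = 460.6 N down at 0.6 m → arm 0.6 m, τ = 460.6 × 0.6 = 276.4 N·m counterclockwise.
Net moment of the loads = 859.5 N·m counterclockwise.
The upward force F acts at the left end, arm 3.4 m, giving F × 3.4 clockwise.
Setting net torque to zero: F × 3.4 = 859.5 → F = 859.5 / 3.4 = 253 N.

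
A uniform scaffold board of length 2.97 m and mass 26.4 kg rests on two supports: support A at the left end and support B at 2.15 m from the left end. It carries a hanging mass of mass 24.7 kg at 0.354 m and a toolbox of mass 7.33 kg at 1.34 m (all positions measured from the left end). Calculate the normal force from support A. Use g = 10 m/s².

R_A ≈ 316 N

Take moments about support B.
Beam weight: 26.4 × 10 = 264 N down at 1.485 m → arm 0.665 m, τ = 264 × 0.665 = 175.6 N·m counterclockwise.
Hanging mass: 24.7 × 10 = 247 N down at 0.354 m → arm 1.796 m, τ = 247 × 1.796 = 443.6 N·m counterclockwise.
Toolbox: 7.33 × 10 = 73.3 N down at 1.34 m → arm 0.81 m, τ = 73.3 × 0.81 = 59.37 N·m counterclockwise.
Net load moment about support B = 678.6 N·m counterclockwise.
Reaction R at support A is upward at 0 m, arm 2.15 m → moment R × 2.15 clockwise.
Στ = 0 ⇒ R × 2.15 = 678.6 ⇒ R = 316 N.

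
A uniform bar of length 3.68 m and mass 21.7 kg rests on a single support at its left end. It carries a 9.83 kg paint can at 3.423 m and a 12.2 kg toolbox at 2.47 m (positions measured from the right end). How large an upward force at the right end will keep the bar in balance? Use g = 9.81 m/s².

F ≈ 153 N

Choose the left end as the axis so the unknown pivot reaction has zero arm there.
Beam weight: 21.7 × 9.81 = 212.9 N down at 1.84 m → arm 1.84 m, τ = 212.9 × 1.84 = 391.7 N·m clockwise.
Paint can: 9.83 × 9.81 = 96.43 N down at 3.423 m → arm 0.257 m, τ = 96.43 × 0.257 = 24.78 N·m clockwise.
Toolbox: 12.2 × 9.81 = 119.7 N down at 2.47 m → arm 1.21 m, τ = 119.7 × 1.21 = 144.8 N·m clockwise.
Net moment of the loads = 561.3 N·m clockwise.
The upward force F acts at the right end, arm 3.68 m, giving F × 3.68 counterclockwise.
Balancing moments: F × 3.68 = 561.3, giving F = 561.3 / 3.68 = 153 N.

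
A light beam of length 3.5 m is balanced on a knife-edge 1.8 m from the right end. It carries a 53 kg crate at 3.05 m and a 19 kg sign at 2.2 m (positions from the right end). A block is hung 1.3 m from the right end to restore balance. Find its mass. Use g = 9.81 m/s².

m ≈ 148 kg

Sum moments about the knife-edge (at 1.8 m from the right end) (the support reaction has zero arm there).
Crate: 53 × 9.81 = 519.9 N down at 3.05 m → arm 1.25 m, τ = 519.9 × 1.25 = 649.9 N·m counterclockwise.
Sign: 19 × 9.81 = 186.4 N down at 2.2 m → arm 0.4 m, τ = 186.4 × 0.4 = 74.56 N·m counterclockwise.
Net moment of known loads = 724.5 N·m counterclockwise.
An unknown mass m at 1.3 m has arm 0.5 m; its moment is m·g·0.5 clockwise.
For rotational equilibrium, m × 9.81 × 0.5 = 724.5, so m = 724.5 / (9.81 × 0.5) = 148 kg.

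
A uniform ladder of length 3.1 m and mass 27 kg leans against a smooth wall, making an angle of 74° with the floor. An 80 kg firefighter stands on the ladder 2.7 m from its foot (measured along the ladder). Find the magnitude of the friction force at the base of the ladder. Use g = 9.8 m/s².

Choose the foot of the ladder as the axis so the floor normal and friction both act there and drop out.
Ladder weight 27×9.8 = 264.6 N acts at 1.55 m along the ladder; its horizontal arm is 1.55·cos74° = 0.4272 m → τ = 113 N·m clockwise.
Firefighter: 80×9.8 = 784 N at 2.7 m → arm 0.7442 m → τ = 583.5 N·m clockwise.
Wall normal N acts horizontally at the top; its moment arm is the height L sinθ = 3.1·sin74° = 2.98 m, counterclockwise.
Balancing moments: N × 2.98 = 696.5, giving N = 234 N.
ΣFx = 0: friction at the foot balances the wall's push, so f = N_wall = 234 N.

f ≈ 234 N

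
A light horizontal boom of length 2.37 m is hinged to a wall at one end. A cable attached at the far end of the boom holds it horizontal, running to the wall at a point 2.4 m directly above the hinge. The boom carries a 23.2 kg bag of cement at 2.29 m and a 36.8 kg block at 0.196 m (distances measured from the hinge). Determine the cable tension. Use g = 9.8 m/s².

T ≈ 351 N

About the hinge:
Bag of cement: 23.2 × 9.8 = 227.4 N down at 2.29 m → arm 2.29 m, τ = 227.4 × 2.29 = 520.7 N·m clockwise.
Block: 36.8 × 9.8 = 360.6 N down at 0.196 m → arm 0.196 m, τ = 360.6 × 0.196 = 70.68 N·m clockwise.
Total clockwise load moment = 591.4 N·m.
The cable tension T acts at 2.37 m; only its component perpendicular to the boom, T sinθ, produces torque. sinθ = h/√(h²+d²) = 2.4/√(2.4²+2.37²) = 0.7115.
For rotational equilibrium, T × 2.37 × 0.7115 = 591.4, so T = 591.4 / 1.686 = 351 N.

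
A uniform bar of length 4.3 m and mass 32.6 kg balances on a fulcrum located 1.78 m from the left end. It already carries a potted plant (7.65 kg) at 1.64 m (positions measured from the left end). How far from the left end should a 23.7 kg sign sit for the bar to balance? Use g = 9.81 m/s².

Choose the fulcrum (at 1.78 m from the left end) as the axis so the support reaction has zero arm there.
Beam weight: 32.6 × 9.81 = 319.8 N down at 2.15 m → arm 0.37 m, τ = 319.8 × 0.37 = 118.3 N·m clockwise.
Potted plant: 7.65 × 9.81 = 75.05 N down at 1.64 m → arm 0.14 m, τ = 75.05 × 0.14 = 10.51 N·m counterclockwise.
Net moment of existing loads = 107.8 N·m clockwise.
The sign weighs 23.7 × 9.81 = 232.5 N and must supply an equal counterclockwise moment, so its lever arm about the fulcrum is 107.8 / 232.5 = 0.464 m.
That puts it at 1.78 − 0.464 = 1.32 m from the left end.

x ≈ 1.32 m from the left end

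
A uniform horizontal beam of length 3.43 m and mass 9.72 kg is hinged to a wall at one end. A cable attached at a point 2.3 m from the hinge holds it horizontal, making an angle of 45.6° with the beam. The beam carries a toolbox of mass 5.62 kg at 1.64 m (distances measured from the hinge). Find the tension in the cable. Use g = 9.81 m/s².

Choose the hinge as the axis so the unknown hinge reaction has zero arm there.
Beam weight: 9.72 × 9.81 = 95.35 N down at 1.715 m → arm 1.715 m, τ = 95.35 × 1.715 = 163.5 N·m clockwise.
Toolbox: 5.62 × 9.81 = 55.13 N down at 1.64 m → arm 1.64 m, τ = 55.13 × 1.64 = 90.41 N·m clockwise.
Total clockwise load moment = 253.9 N·m.
The cable tension T acts at 2.3 m; only its component perpendicular to the beam, T sinθ, produces torque. sin 45.6° = 0.7145.
For rotational equilibrium, T × 2.3 × 0.7145 = 253.9, so T = 253.9 / 1.643 = 155 N.

T ≈ 155 N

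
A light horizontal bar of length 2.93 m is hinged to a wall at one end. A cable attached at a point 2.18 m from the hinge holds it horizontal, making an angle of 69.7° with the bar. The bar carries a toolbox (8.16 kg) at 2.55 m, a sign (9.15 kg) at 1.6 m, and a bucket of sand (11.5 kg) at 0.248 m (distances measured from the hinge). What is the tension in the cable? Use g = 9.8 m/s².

Sum moments about the hinge (the unknown hinge reaction has zero arm there).
Toolbox: 8.16 × 9.8 = 79.97 N down at 2.55 m → arm 2.55 m, τ = 79.97 × 2.55 = 203.9 N·m clockwise.
Sign: 9.15 × 9.8 = 89.67 N down at 1.6 m → arm 1.6 m, τ = 89.67 × 1.6 = 143.5 N·m clockwise.
Bucket of sand: 11.5 × 9.8 = 112.7 N down at 0.248 m → arm 0.248 m, τ = 112.7 × 0.248 = 27.95 N·m clockwise.
Total clockwise load moment = 375.3 N·m.
The cable tension T acts at 2.18 m; only its component perpendicular to the bar, T sinθ, produces torque. sin 69.7° = 0.9379.
Setting net torque to zero: T × 2.18 × 0.9379 = 375.3 → T = 375.3 / 2.045 = 184 N.

T ≈ 184 N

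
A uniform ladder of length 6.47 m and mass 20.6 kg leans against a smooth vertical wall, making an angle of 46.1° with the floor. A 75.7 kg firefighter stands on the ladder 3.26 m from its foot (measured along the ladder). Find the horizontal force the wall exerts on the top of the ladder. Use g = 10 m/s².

Take moments about the foot of the ladder.
Ladder weight 20.6×10 = 206 N acts at 3.235 m along the ladder; its horizontal arm is 3.235·cos46.1° = 2.243 m → τ = 462.1 N·m clockwise.
Firefighter: 75.7×10 = 757 N at 3.26 m → arm 2.26 m → τ = 1711 N·m clockwise.
Wall normal N acts horizontally at the top; its moment arm is the height L sinθ = 6.47·sin46.1° = 4.662 m, counterclockwise.
For rotational equilibrium, N × 4.662 = 2173, so N = 466 N.

N_wall ≈ 466 N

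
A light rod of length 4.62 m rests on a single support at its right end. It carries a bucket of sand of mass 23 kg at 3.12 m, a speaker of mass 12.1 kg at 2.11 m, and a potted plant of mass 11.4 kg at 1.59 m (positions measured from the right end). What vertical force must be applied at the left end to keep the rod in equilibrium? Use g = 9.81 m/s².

Take moments about the right end.
Bucket of sand: 23 × 9.81 = 225.6 N down at 3.12 m → arm 3.12 m, τ = 225.6 × 3.12 = 703.9 N·m counterclockwise.
Speaker: 12.1 × 9.81 = 118.7 N down at 2.11 m → arm 2.11 m, τ = 118.7 × 2.11 = 250.5 N·m counterclockwise.
Potted plant: 11.4 × 9.81 = 111.8 N down at 1.59 m → arm 1.59 m, τ = 111.8 × 1.59 = 177.8 N·m counterclockwise.
Net moment of the loads = 1132 N·m counterclockwise.
The upward force F acts at the left end, arm 4.62 m, giving F × 4.62 clockwise.
Στ = 0 ⇒ F × 4.62 = 1132 ⇒ F = 1132 / 4.62 = 245 N.

F ≈ 245 N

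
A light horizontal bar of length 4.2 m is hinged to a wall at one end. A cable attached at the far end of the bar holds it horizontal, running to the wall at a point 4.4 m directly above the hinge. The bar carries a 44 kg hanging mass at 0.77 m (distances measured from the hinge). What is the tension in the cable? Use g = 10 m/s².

T ≈ 112 N

About the hinge:
Hanging mass: 44 × 10 = 440 N down at 0.77 m → arm 0.77 m, τ = 440 × 0.77 = 338.8 N·m clockwise.
Total clockwise load moment = 338.8 N·m.
The cable tension T acts at 4.2 m; only its component perpendicular to the bar, T sinθ, produces torque. sinθ = h/√(h²+d²) = 4.4/√(4.4²+4.2²) = 0.7234.
Στ = 0 ⇒ T × 4.2 × 0.7234 = 338.8 ⇒ T = 338.8 / 3.038 = 112 N.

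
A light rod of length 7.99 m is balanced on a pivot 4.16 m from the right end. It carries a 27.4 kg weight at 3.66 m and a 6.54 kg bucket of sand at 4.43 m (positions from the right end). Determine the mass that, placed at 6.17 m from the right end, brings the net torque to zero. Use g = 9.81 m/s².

Taking torques about the pivot (at 4.16 m from the right end):
Weight: 27.4 × 9.81 = 268.8 N down at 3.66 m → arm 0.5 m, τ = 268.8 × 0.5 = 134.4 N·m clockwise.
Bucket of sand: 6.54 × 9.81 = 64.16 N down at 4.43 m → arm 0.27 m, τ = 64.16 × 0.27 = 17.32 N·m counterclockwise.
Net moment of known loads = 117.1 N·m clockwise.
An unknown mass m at 6.17 m has arm 2.01 m; its moment is m·g·2.01 counterclockwise.
For rotational equilibrium, m × 9.81 × 2.01 = 117.1, so m = 117.1 / (9.81 × 2.01) = 5.94 kg.

m ≈ 5.94 kg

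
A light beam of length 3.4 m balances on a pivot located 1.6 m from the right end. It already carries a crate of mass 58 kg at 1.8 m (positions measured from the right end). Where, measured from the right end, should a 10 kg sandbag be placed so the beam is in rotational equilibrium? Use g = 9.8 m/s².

x ≈ 0.44 m from the right end

About the pivot (at 1.6 m from the right end):
Crate: 58 × 9.8 = 568.4 N down at 1.8 m → arm 0.2 m, τ = 568.4 × 0.2 = 113.7 N·m counterclockwise.
Net moment of existing loads = 113.7 N·m counterclockwise.
The sandbag weighs 10 × 9.8 = 98 N and must supply an equal clockwise moment, so its lever arm about the pivot is 113.7 / 98 = 1.16 m.
That puts it at 1.6 − 1.16 = 0.44 m from the right end.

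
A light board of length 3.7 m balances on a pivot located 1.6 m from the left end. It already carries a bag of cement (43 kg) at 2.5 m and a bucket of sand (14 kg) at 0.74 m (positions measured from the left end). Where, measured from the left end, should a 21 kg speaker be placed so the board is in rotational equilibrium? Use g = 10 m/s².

x ≈ 0.33 m from the left end

Take moments about the pivot (at 1.6 m from the left end).
Bag of cement: 43 × 10 = 430 N down at 2.5 m → arm 0.9 m, τ = 430 × 0.9 = 387 N·m clockwise.
Bucket of sand: 14 × 10 = 140 N down at 0.74 m → arm 0.86 m, τ = 140 × 0.86 = 120.4 N·m counterclockwise.
Net moment of existing loads = 266.6 N·m clockwise.
The speaker weighs 21 × 10 = 210 N and must supply an equal counterclockwise moment, so its lever arm about the pivot is 266.6 / 210 = 1.27 m.
That puts it at 1.6 − 1.27 = 0.33 m from the left end.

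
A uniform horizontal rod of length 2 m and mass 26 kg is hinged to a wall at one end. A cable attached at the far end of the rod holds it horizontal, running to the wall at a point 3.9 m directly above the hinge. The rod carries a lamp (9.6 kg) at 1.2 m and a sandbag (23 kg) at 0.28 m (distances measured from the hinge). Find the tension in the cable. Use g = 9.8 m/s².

Sum moments about the hinge (the unknown hinge reaction has zero arm there).
Beam weight: 26 × 9.8 = 254.8 N down at 1 m → arm 1 m, τ = 254.8 × 1 = 254.8 N·m clockwise.
Lamp: 9.6 × 9.8 = 94.08 N down at 1.2 m → arm 1.2 m, τ = 94.08 × 1.2 = 112.9 N·m clockwise.
Sandbag: 23 × 9.8 = 225.4 N down at 0.28 m → arm 0.28 m, τ = 225.4 × 0.28 = 63.11 N·m clockwise.
Total clockwise load moment = 430.8 N·m.
The cable tension T acts at 2 m; only its component perpendicular to the rod, T sinθ, produces torque. sinθ = h/√(h²+d²) = 3.9/√(3.9²+2²) = 0.8898.
Στ = 0 ⇒ T × 2 × 0.8898 = 430.8 ⇒ T = 430.8 / 1.78 = 242 N.

T ≈ 242 N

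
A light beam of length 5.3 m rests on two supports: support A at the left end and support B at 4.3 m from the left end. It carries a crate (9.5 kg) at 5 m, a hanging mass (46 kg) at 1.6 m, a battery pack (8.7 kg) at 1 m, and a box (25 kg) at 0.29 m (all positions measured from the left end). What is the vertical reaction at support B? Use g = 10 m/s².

Take moments about support A.
Crate: 9.5 × 10 = 95 N down at 5 m → arm 5 m, τ = 95 × 5 = 475 N·m clockwise.
Hanging mass: 46 × 10 = 460 N down at 1.6 m → arm 1.6 m, τ = 460 × 1.6 = 736 N·m clockwise.
Battery pack: 8.7 × 10 = 87 N down at 1 m → arm 1 m, τ = 87 × 1 = 87 N·m clockwise.
Box: 25 × 10 = 250 N down at 0.29 m → arm 0.29 m, τ = 250 × 0.29 = 72.5 N·m clockwise.
Net load moment about support A = 1370 N·m clockwise.
Reaction R at support B is upward at 4.3 m, arm 4.3 m → moment R × 4.3 counterclockwise.
Setting net torque to zero: R × 4.3 = 1370 → R = 319 N.

R_B ≈ 319 N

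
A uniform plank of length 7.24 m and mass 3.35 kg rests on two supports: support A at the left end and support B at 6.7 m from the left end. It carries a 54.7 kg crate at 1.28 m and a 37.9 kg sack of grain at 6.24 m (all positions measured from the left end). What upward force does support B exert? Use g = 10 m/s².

Taking torques about support A:
Beam weight: 3.35 × 10 = 33.5 N down at 3.62 m → arm 3.62 m, τ = 33.5 × 3.62 = 121.3 N·m clockwise.
Crate: 54.7 × 10 = 547 N down at 1.28 m → arm 1.28 m, τ = 547 × 1.28 = 700.2 N·m clockwise.
Sack of grain: 37.9 × 10 = 379 N down at 6.24 m → arm 6.24 m, τ = 379 × 6.24 = 2365 N·m clockwise.
Net load moment about support A = 3186 N·m clockwise.
Reaction R at support B is upward at 6.7 m, arm 6.7 m → moment R × 6.7 counterclockwise.
For rotational equilibrium, R × 6.7 = 3186, so R = 476 N.

R_B ≈ 476 N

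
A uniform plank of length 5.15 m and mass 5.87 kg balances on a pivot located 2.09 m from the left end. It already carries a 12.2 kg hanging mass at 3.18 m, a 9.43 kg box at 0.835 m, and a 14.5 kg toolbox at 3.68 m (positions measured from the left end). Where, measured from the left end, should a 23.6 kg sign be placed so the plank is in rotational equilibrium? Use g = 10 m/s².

x ≈ 0.93 m from the left end

About the pivot (at 2.09 m from the left end):
Beam weight: 5.87 × 10 = 58.7 N down at 2.575 m → arm 0.485 m, τ = 58.7 × 0.485 = 28.47 N·m clockwise.
Hanging mass: 12.2 × 10 = 122 N down at 3.18 m → arm 1.09 m, τ = 122 × 1.09 = 133 N·m clockwise.
Box: 9.43 × 10 = 94.3 N down at 0.835 m → arm 1.255 m, τ = 94.3 × 1.255 = 118.3 N·m counterclockwise.
Toolbox: 14.5 × 10 = 145 N down at 3.68 m → arm 1.59 m, τ = 145 × 1.59 = 230.6 N·m clockwise.
Net moment of existing loads = 273.8 N·m clockwise.
The sign weighs 23.6 × 10 = 236 N and must supply an equal counterclockwise moment, so its lever arm about the pivot is 273.8 / 236 = 1.16 m.
That puts it at 2.09 − 1.16 = 0.93 m from the left end.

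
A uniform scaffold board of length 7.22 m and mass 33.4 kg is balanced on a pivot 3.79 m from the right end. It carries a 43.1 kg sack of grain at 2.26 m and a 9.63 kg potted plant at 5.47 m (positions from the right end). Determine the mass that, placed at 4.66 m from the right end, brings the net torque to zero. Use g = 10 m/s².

About the pivot (at 3.79 m from the right end):
Beam weight: 33.4 × 10 = 334 N down at 3.61 m → arm 0.18 m, τ = 334 × 0.18 = 60.12 N·m clockwise.
Sack of grain: 43.1 × 10 = 431 N down at 2.26 m → arm 1.53 m, τ = 431 × 1.53 = 659.4 N·m clockwise.
Potted plant: 9.63 × 10 = 96.3 N down at 5.47 m → arm 1.68 m, τ = 96.3 × 1.68 = 161.8 N·m counterclockwise.
Net moment of known loads = 557.7 N·m clockwise.
An unknown mass m at 4.66 m has arm 0.87 m; its moment is m·g·0.87 counterclockwise.
Balancing moments: m × 10 × 0.87 = 557.7, giving m = 557.7 / (10 × 0.87) = 64.1 kg.

m ≈ 64.1 kg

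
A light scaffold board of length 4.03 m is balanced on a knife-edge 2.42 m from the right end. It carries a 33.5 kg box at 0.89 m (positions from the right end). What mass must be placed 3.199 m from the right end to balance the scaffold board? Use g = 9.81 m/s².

Sum moments about the knife-edge (at 2.42 m from the right end) (the support reaction has zero arm there).
Box: 33.5 × 9.81 = 328.6 N down at 0.89 m → arm 1.53 m, τ = 328.6 × 1.53 = 502.8 N·m clockwise.
Net moment of known loads = 502.8 N·m clockwise.
An unknown mass m at 3.199 m has arm 0.779 m; its moment is m·g·0.779 counterclockwise.
For rotational equilibrium, m × 9.81 × 0.779 = 502.8, so m = 502.8 / (9.81 × 0.779) = 65.8 kg.

m ≈ 65.8 kg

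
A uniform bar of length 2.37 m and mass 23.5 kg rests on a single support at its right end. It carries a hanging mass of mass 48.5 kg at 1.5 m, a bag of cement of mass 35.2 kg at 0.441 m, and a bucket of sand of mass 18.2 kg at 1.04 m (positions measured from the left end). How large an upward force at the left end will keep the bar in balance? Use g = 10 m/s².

F ≈ 684 N

Take moments about the right end.
Beam weight: 23.5 × 10 = 235 N down at 1.185 m → arm 1.185 m, τ = 235 × 1.185 = 278.5 N·m counterclockwise.
Hanging mass: 48.5 × 10 = 485 N down at 1.5 m → arm 0.87 m, τ = 485 × 0.87 = 421.9 N·m counterclockwise.
Bag of cement: 35.2 × 10 = 352 N down at 0.441 m → arm 1.929 m, τ = 352 × 1.929 = 679 N·m counterclockwise.
Bucket of sand: 18.2 × 10 = 182 N down at 1.04 m → arm 1.33 m, τ = 182 × 1.33 = 242.1 N·m counterclockwise.
Net moment of the loads = 1622 N·m counterclockwise.
The upward force F acts at the left end, arm 2.37 m, giving F × 2.37 clockwise.
Στ = 0 ⇒ F × 2.37 = 1622 ⇒ F = 1622 / 2.37 = 684 N.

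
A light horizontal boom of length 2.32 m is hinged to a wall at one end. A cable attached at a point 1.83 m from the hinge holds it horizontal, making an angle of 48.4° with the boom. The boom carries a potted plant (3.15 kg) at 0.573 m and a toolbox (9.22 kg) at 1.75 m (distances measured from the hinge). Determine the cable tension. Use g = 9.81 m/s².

Take moments about the hinge.
Potted plant: 3.15 × 9.81 = 30.9 N down at 0.573 m → arm 0.573 m, τ = 30.9 × 0.573 = 17.71 N·m clockwise.
Toolbox: 9.22 × 9.81 = 90.45 N down at 1.75 m → arm 1.75 m, τ = 90.45 × 1.75 = 158.3 N·m clockwise.
Total clockwise load moment = 176 N·m.
The cable tension T acts at 1.83 m; only its component perpendicular to the boom, T sinθ, produces torque. sin 48.4° = 0.7478.
For rotational equilibrium, T × 1.83 × 0.7478 = 176, so T = 176 / 1.368 = 129 N.

T ≈ 129 N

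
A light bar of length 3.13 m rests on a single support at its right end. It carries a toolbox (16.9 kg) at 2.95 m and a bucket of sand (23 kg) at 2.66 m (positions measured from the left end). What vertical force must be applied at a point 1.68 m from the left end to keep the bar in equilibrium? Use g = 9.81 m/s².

About the right end:
Toolbox: 16.9 × 9.81 = 165.8 N down at 2.95 m → arm 0.18 m, τ = 165.8 × 0.18 = 29.84 N·m counterclockwise.
Bucket of sand: 23 × 9.81 = 225.6 N down at 2.66 m → arm 0.47 m, τ = 225.6 × 0.47 = 106 N·m counterclockwise.
Net moment of the loads = 135.8 N·m counterclockwise.
The upward force F acts at a point 1.68 m from the left end, arm 1.45 m, giving F × 1.45 clockwise.
Setting net torque to zero: F × 1.45 = 135.8 → F = 135.8 / 1.45 = 93.7 N.

F ≈ 93.7 N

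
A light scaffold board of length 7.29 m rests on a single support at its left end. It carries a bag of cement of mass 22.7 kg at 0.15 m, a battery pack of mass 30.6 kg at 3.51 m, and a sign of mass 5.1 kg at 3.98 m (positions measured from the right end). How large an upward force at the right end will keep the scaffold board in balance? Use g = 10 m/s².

Take moments about the left end.
Bag of cement: 22.7 × 10 = 227 N down at 0.15 m → arm 7.14 m, τ = 227 × 7.14 = 1621 N·m clockwise.
Battery pack: 30.6 × 10 = 306 N down at 3.51 m → arm 3.78 m, τ = 306 × 3.78 = 1157 N·m clockwise.
Sign: 5.1 × 10 = 51 N down at 3.98 m → arm 3.31 m, τ = 51 × 3.31 = 168.8 N·m clockwise.
Net moment of the loads = 2947 N·m clockwise.
The upward force F acts at the right end, arm 7.29 m, giving F × 7.29 counterclockwise.
Στ = 0 ⇒ F × 7.29 = 2947 ⇒ F = 2947 / 7.29 = 404 N.

F ≈ 404 N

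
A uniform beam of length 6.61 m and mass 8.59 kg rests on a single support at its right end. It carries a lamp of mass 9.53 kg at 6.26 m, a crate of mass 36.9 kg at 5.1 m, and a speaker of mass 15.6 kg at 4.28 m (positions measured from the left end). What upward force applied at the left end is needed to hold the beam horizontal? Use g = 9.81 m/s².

Sum moments about the right end (the unknown pivot reaction has zero arm there).
Beam weight: 8.59 × 9.81 = 84.27 N down at 3.305 m → arm 3.305 m, τ = 84.27 × 3.305 = 278.5 N·m counterclockwise.
Lamp: 9.53 × 9.81 = 93.49 N down at 6.26 m → arm 0.35 m, τ = 93.49 × 0.35 = 32.72 N·m counterclockwise.
Crate: 36.9 × 9.81 = 362 N down at 5.1 m → arm 1.51 m, τ = 362 × 1.51 = 546.6 N·m counterclockwise.
Speaker: 15.6 × 9.81 = 153 N down at 4.28 m → arm 2.33 m, τ = 153 × 2.33 = 356.5 N·m counterclockwise.
Net moment of the loads = 1214 N·m counterclockwise.
The upward force F acts at the left end, arm 6.61 m, giving F × 6.61 clockwise.
Στ = 0 ⇒ F × 6.61 = 1214 ⇒ F = 1214 / 6.61 = 184 N.

F ≈ 184 N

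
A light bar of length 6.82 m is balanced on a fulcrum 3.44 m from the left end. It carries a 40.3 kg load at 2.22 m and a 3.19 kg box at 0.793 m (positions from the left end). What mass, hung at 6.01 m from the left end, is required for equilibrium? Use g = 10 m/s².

m ≈ 22.4 kg

Choose the fulcrum (at 3.44 m from the left end) as the axis so the support reaction has zero arm there.
Load: 40.3 × 10 = 403 N down at 2.22 m → arm 1.22 m, τ = 403 × 1.22 = 491.7 N·m counterclockwise.
Box: 3.19 × 10 = 31.9 N down at 0.793 m → arm 2.647 m, τ = 31.9 × 2.647 = 84.44 N·m counterclockwise.
Net moment of known loads = 576.1 N·m counterclockwise.
An unknown mass m at 6.01 m has arm 2.57 m; its moment is m·g·2.57 clockwise.
Στ = 0 ⇒ m × 10 × 2.57 = 576.1 ⇒ m = 576.1 / (10 × 2.57) = 22.4 kg.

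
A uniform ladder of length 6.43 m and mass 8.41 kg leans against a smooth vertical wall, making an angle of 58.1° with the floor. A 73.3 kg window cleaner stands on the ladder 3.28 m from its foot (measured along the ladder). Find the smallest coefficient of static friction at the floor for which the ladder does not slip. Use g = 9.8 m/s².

μ_min ≈ 0.317

Choose the foot of the ladder as the axis so the floor normal and friction both act there and drop out.
Ladder weight 8.41×9.8 = 82.42 N acts at 3.215 m along the ladder; its horizontal arm is 3.215·cos58.1° = 1.699 m → τ = 140 N·m clockwise.
Window cleaner: 73.3×9.8 = 718.3 N at 3.28 m → arm 1.733 m → τ = 1245 N·m clockwise.
Wall normal N acts horizontally at the top; its moment arm is the height L sinθ = 6.43·sin58.1° = 5.459 m, counterclockwise.
Setting net torque to zero: N × 5.459 = 1385 → N = 253.7 N.
ΣFx = 0 ⇒ f = N_wall = 253.7 N. ΣFy = 0 ⇒ N_floor = 800.7 N.
μ_min = f / N_floor = 253.7 / 800.7 = 0.317.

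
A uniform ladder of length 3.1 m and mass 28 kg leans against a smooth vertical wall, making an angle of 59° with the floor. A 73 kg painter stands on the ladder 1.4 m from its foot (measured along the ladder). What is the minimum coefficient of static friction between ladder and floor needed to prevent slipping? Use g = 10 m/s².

μ_min ≈ 0.279

Sum moments about the foot of the ladder (the floor normal and friction both act there and drop out).
Ladder weight 28×10 = 280 N acts at 1.55 m along the ladder; its horizontal arm is 1.55·cos59° = 0.7983 m → τ = 223.5 N·m clockwise.
Painter: 73×10 = 730 N at 1.4 m → arm 0.7211 m → τ = 526.4 N·m clockwise.
Wall normal N acts horizontally at the top; its moment arm is the height L sinθ = 3.1·sin59° = 2.657 m, counterclockwise.
For rotational equilibrium, N × 2.657 = 749.9, so N = 282.2 N.
ΣFx = 0 ⇒ f = N_wall = 282.2 N. ΣFy = 0 ⇒ N_floor = 1010 N.
μ_min = f / N_floor = 282.2 / 1010 = 0.279.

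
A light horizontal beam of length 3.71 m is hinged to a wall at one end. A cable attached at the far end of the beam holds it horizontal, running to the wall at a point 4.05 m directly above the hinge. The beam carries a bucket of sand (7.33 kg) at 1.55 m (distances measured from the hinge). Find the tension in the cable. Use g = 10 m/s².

T ≈ 41.5 N

Choose the hinge as the axis so the unknown hinge reaction has zero arm there.
Bucket of sand: 7.33 × 10 = 73.3 N down at 1.55 m → arm 1.55 m, τ = 73.3 × 1.55 = 113.6 N·m clockwise.
Total clockwise load moment = 113.6 N·m.
The cable tension T acts at 3.71 m; only its component perpendicular to the beam, T sinθ, produces torque. sinθ = h/√(h²+d²) = 4.05/√(4.05²+3.71²) = 0.7374.
Στ = 0 ⇒ T × 3.71 × 0.7374 = 113.6 ⇒ T = 113.6 / 2.736 = 41.5 N.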